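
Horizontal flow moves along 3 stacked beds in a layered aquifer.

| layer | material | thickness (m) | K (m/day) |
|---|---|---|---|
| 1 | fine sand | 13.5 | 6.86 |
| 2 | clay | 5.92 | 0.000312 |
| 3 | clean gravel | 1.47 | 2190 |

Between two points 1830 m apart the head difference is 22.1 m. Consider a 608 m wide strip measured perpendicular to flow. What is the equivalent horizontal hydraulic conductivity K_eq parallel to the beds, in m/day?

159

Flow is parallel to layering, so each bed carries its own Darcy discharge and the transmissivities add.
Σ(K_i·b_i) = 6.86×13.5 + 0.000312×5.92 + 2190×1.47 = 3312 m²/day.
Total thickness b = 20.89 m, so K_eq = Σ(K_i·b_i)/b = 158.5 m/day.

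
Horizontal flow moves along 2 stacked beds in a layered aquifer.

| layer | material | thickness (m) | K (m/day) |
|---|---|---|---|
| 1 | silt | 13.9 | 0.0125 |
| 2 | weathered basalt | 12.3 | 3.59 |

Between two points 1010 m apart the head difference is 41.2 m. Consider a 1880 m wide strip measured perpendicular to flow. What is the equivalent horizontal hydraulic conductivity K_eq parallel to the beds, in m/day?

Flow is parallel to layering, so each bed carries its own Darcy discharge and the transmissivities add.
Σ(K_i·b_i) = 0.0125×13.9 + 3.59×12.3 = 44.33 m²/day.
Total thickness b = 26.20 m, so K_eq = Σ(K_i·b_i)/b = 1.692 m/day.

1.69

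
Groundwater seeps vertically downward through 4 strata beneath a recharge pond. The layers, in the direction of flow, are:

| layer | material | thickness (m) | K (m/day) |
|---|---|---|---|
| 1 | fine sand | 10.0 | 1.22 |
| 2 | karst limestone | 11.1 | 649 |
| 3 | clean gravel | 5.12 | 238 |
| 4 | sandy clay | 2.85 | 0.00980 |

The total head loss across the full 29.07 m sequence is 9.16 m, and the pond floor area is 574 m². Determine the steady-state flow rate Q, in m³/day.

17.6

Flow is perpendicular to layering, so the layers act in series and the equivalent K is the thickness-weighted harmonic mean.
Total thickness L = 10.0 + 11.1 + 5.12 + 2.85 = 29.07 m.
Σ(b_i/K_i) = 10.0/1.22 + 11.1/649 + 5.12/238 + 2.85/0.00980 = 299.1 d.
K_eq = L / Σ(b_i/K_i) = 29.07 / 299.1 = 0.09721 m/day.
Q = K_eq · A · (Δh/L) = 0.09721 × 574 × (9.16/29.07) = 17.58 m³/day.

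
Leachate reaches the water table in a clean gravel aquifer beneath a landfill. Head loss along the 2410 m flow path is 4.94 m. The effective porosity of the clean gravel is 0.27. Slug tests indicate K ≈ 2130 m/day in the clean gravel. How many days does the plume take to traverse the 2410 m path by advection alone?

149

Hydraulic gradient i = Δh / L = 4.94 / 2410 = 0.002050.
Darcy flux q = K · i = 2130 × 0.002050 = 4.366 m/day.
Seepage velocity v = q / n_e = 4.366 / 0.27 = 16.17 m/day.
Travel time t = L / v = 2410 / 16.17 = 149.0 days.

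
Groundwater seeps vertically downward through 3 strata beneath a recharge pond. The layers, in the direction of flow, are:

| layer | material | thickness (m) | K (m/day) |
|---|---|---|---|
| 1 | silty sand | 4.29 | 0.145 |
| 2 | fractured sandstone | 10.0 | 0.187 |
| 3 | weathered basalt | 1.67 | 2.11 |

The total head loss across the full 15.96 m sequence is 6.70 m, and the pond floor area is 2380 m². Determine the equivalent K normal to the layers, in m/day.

0.190

Flow is perpendicular to layering, so the layers act in series and the equivalent K is the thickness-weighted harmonic mean.
Total thickness L = 4.29 + 10.0 + 1.67 = 15.96 m.
Σ(b_i/K_i) = 4.29/0.145 + 10.0/0.187 + 1.67/2.11 = 83.85 d.
K_eq = L / Σ(b_i/K_i) = 15.96 / 83.85 = 0.1903 m/day.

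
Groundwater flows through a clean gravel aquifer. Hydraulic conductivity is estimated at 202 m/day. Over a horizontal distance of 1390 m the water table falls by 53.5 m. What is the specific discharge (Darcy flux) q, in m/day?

Hydraulic gradient i = Δh / L = 53.5 / 1390 = 0.03849.
Specific discharge q = K · i = 202.0 × 0.03849 = 7.775 m/day.

7.77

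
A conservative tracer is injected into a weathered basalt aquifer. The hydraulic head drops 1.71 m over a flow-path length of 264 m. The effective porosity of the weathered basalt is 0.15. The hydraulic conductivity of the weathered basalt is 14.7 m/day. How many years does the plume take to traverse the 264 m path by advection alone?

1.14

Hydraulic gradient i = Δh / L = 1.71 / 264 = 0.006477.
Darcy flux q = K · i = 14.70 × 0.006477 = 0.09522 m/day.
Seepage velocity v = q / n_e = 0.09522 / 0.15 = 0.6348 m/day.
Travel time t = L / v = 264 / 0.6348 = 415.9 days = 1.139 years.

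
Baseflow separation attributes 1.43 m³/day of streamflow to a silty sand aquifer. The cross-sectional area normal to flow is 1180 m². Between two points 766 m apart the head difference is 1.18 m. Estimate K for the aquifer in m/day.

0.787

Hydraulic gradient i = Δh / L = 1.18 / 766 = 0.001540.
From Q = K·A·i, K = Q / (A·i) = 1.43 / (1180 × 0.001540) = 0.7867 m/day.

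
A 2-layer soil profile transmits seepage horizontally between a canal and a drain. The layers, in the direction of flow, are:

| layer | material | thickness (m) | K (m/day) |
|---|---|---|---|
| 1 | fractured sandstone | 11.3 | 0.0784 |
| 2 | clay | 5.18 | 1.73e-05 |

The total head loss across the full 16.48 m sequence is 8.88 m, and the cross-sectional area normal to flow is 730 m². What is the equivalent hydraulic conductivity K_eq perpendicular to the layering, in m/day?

5.50e-05

Flow is perpendicular to layering, so the layers act in series and the equivalent K is the thickness-weighted harmonic mean.
Total thickness L = 11.3 + 5.18 = 16.48 m.
Σ(b_i/K_i) = 11.3/0.0784 + 5.18/1.73e-05 = 2.996e+05 d.
K_eq = L / Σ(b_i/K_i) = 16.48 / 2.996e+05 = 5.501e-05 m/day.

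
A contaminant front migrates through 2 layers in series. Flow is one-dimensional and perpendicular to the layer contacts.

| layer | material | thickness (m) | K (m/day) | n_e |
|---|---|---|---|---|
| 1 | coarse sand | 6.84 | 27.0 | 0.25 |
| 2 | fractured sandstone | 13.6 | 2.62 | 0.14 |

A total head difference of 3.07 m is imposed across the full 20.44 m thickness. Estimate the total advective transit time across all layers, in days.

6.41

With flow normal to the layers, continuity requires the same specific discharge q through every layer.
Σ(b_i/K_i) = 6.84/27.0 + 13.6/2.62 = 5.444 d.
q = Δh / Σ(b_i/K_i) = 3.07 / 5.444 = 0.5639 m/day.
In each layer the seepage velocity is v_i = q/n_i, so the layer transit time is t_i = b_i·n_i / q:
  layer 1 (coarse sand): t_1 = 6.84 × 0.25 / 0.5639 = 3.032 d
  layer 2 (fractured sandstone): t_2 = 13.6 × 0.14 / 0.5639 = 3.376 d
Total t = Σ t_i = 6.409 days.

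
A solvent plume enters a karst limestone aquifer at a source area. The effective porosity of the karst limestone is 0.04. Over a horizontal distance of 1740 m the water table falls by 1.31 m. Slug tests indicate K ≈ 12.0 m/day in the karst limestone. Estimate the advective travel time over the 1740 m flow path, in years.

Hydraulic gradient i = Δh / L = 1.31 / 1740 = 0.0007529.
Darcy flux q = K · i = 12.00 × 0.0007529 = 0.009034 m/day.
Seepage velocity v = q / n_e = 0.009034 / 0.04 = 0.2259 m/day.
Travel time t = L / v = 1740 / 0.2259 = 7704 days = 21.09 years.

21.1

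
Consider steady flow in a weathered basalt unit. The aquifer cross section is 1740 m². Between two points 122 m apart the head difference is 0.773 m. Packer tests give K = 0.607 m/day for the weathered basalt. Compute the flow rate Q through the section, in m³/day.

6.69

Hydraulic gradient i = Δh / L = 0.773 / 122 = 0.006336.
Darcy's law: Q = K · A · i = 0.6070 × 1740 × 0.006336 = 6.692 m³/day.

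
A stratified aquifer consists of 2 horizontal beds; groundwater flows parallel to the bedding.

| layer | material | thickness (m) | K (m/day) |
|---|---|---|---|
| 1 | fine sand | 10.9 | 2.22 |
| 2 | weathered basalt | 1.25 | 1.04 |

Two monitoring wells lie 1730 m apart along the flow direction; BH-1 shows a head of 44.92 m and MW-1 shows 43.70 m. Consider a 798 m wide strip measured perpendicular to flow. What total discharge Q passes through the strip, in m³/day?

Flow is parallel to layering, so each bed carries its own Darcy discharge and the transmissivities add.
Σ(K_i·b_i) = 2.22×10.9 + 1.04×1.25 = 25.50 m²/day.
Hydraulic gradient i = (44.92 − 43.70) / 1730 = 1.22 / 1730 = 0.0007052.
Q = Σ(K_i·b_i) · W · i = 25.50 × 798 × 0.0007052 = 14.35 m³/day.

14.3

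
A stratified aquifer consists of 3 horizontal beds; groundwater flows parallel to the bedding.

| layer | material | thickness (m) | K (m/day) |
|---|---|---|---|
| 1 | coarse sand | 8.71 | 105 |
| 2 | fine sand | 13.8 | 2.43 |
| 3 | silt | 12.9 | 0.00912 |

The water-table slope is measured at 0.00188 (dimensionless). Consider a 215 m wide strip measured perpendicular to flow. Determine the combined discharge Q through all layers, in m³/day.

383

Flow is parallel to layering, so each bed carries its own Darcy discharge and the transmissivities add.
Σ(K_i·b_i) = 105×8.71 + 2.43×13.8 + 0.00912×12.9 = 948.2 m²/day.
Hydraulic gradient i = 0.00188.
Q = Σ(K_i·b_i) · W · i = 948.2 × 215 × 0.001880 = 383.3 m³/day.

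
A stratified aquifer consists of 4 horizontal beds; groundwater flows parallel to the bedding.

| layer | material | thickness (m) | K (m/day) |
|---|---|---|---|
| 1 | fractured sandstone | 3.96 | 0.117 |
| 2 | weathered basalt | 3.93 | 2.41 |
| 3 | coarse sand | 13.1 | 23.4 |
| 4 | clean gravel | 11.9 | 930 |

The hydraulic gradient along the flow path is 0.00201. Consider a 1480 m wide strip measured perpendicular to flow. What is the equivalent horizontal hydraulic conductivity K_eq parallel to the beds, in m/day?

346

Flow is parallel to layering, so each bed carries its own Darcy discharge and the transmissivities add.
Σ(K_i·b_i) = 0.117×3.96 + 2.41×3.93 + 23.4×13.1 + 930×11.9 = 11383 m²/day.
Total thickness b = 32.89 m, so K_eq = Σ(K_i·b_i)/b = 346.1 m/day.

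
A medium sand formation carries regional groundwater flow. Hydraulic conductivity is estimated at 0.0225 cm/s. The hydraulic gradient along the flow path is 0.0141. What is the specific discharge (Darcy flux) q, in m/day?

Convert K: 0.0225 cm/s × 864 = 19.44 m/day.
Hydraulic gradient i = 0.0141.
Specific discharge q = K · i = 19.44 × 0.01410 = 0.2741 m/day.

0.274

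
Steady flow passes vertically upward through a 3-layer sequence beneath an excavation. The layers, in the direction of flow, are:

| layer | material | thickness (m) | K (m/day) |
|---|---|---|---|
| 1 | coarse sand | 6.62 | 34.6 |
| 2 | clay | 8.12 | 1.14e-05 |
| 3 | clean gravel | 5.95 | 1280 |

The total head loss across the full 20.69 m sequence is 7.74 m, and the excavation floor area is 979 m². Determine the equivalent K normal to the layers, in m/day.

Flow is perpendicular to layering, so the layers act in series and the equivalent K is the thickness-weighted harmonic mean.
Total thickness L = 6.62 + 8.12 + 5.95 = 20.69 m.
Σ(b_i/K_i) = 6.62/34.6 + 8.12/1.14e-05 + 5.95/1280 = 7.123e+05 d.
K_eq = L / Σ(b_i/K_i) = 20.69 / 7.123e+05 = 2.905e-05 m/day.

2.90e-05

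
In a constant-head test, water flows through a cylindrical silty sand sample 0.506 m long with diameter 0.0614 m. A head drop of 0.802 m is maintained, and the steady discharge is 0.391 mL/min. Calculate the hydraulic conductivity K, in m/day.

Cross-sectional area A = π·(d/2)² = π × (0.0614/2)² = 0.002961 m².
Convert discharge: 0.391 mL/min = 6.517e-09 m³/s.
Darcy's law rearranged: K = Q·L / (A·Δh) = 6.517e-09 × 0.506 / (0.002961 × 0.802) = 1.389e-06 m/s = 0.1200 m/day.

0.120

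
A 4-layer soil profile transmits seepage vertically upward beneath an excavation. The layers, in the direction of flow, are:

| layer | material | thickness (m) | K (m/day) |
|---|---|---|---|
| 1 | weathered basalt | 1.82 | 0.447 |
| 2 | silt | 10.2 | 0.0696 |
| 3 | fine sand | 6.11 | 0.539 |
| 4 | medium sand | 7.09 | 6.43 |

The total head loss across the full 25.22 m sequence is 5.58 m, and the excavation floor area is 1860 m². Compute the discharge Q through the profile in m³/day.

63.6

Flow is perpendicular to layering, so the layers act in series and the equivalent K is the thickness-weighted harmonic mean.
Total thickness L = 1.82 + 10.2 + 6.11 + 7.09 = 25.22 m.
Σ(b_i/K_i) = 1.82/0.447 + 10.2/0.0696 + 6.11/0.539 + 7.09/6.43 = 163.1 d.
K_eq = L / Σ(b_i/K_i) = 25.22 / 163.1 = 0.1547 m/day.
Q = K_eq · A · (Δh/L) = 0.1547 × 1860 × (5.58/25.22) = 63.65 m³/day.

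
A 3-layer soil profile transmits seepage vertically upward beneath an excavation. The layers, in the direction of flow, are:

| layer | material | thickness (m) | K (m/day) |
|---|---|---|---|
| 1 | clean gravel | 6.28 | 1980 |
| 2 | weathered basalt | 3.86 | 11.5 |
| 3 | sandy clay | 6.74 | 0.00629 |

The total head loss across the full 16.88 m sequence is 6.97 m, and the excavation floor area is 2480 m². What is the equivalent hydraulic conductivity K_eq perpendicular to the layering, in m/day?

Flow is perpendicular to layering, so the layers act in series and the equivalent K is the thickness-weighted harmonic mean.
Total thickness L = 6.28 + 3.86 + 6.74 = 16.88 m.
Σ(b_i/K_i) = 6.28/1980 + 3.86/11.5 + 6.74/0.00629 = 1072 d.
K_eq = L / Σ(b_i/K_i) = 16.88 / 1072 = 0.01575 m/day.

0.0157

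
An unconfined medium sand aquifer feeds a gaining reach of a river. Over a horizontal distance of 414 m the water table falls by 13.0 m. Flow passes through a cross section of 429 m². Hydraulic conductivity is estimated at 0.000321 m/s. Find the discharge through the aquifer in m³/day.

Convert K: 0.000321 m/s × 86400 = 27.73 m/day.
Hydraulic gradient i = Δh / L = 13.0 / 414 = 0.03140.
Darcy's law: Q = K · A · i = 27.73 × 429.0 × 0.03140 = 373.6 m³/day.

374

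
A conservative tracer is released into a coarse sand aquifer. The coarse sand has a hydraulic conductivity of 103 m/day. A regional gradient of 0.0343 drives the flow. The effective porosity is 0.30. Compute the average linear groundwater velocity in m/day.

Hydraulic gradient i = 0.0343.
Darcy flux q = K · i = 103.0 × 0.03430 = 3.533 m/day.
Seepage velocity v = q / n_e = 3.533 / 0.30 = 11.78 m/day.

11.8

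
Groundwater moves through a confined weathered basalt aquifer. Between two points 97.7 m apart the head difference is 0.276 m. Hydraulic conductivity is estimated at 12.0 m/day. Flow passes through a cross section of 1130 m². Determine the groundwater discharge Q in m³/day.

Hydraulic gradient i = Δh / L = 0.276 / 97.7 = 0.002825.
Darcy's law: Q = K · A · i = 12.00 × 1130 × 0.002825 = 38.31 m³/day.

38.3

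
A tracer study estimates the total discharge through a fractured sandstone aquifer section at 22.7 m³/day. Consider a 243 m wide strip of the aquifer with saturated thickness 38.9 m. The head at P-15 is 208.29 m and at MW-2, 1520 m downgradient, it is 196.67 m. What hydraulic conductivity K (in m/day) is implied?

Cross-sectional area A = 243 × 38.9 = 9453 m².
Hydraulic gradient i = (208.29 − 196.67) / 1520 = 11.62 / 1520 = 0.007645.
From Q = K·A·i, K = Q / (A·i) = 22.7 / (9453 × 0.007645) = 0.3141 m/day.

0.314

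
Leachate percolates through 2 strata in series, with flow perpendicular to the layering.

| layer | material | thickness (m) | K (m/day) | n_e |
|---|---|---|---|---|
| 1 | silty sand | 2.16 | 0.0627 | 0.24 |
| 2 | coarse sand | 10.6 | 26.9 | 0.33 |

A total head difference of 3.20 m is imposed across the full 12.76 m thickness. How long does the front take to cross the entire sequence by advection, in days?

With flow normal to the layers, continuity requires the same specific discharge q through every layer.
Σ(b_i/K_i) = 2.16/0.0627 + 10.6/26.9 = 34.84 d.
q = Δh / Σ(b_i/K_i) = 3.20 / 34.84 = 0.09184 m/day.
In each layer the seepage velocity is v_i = q/n_i, so the layer transit time is t_i = b_i·n_i / q:
  layer 1 (silty sand): t_1 = 2.16 × 0.24 / 0.09184 = 5.645 d
  layer 2 (coarse sand): t_2 = 10.6 × 0.33 / 0.09184 = 38.09 d
Total t = Σ t_i = 43.73 days.

43.7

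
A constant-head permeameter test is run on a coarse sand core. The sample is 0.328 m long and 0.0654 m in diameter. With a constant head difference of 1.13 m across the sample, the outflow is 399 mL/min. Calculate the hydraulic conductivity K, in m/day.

49.6

Cross-sectional area A = π·(d/2)² = π × (0.0654/2)² = 0.003359 m².
Convert discharge: 399 mL/min = 6.650e-06 m³/s.
Darcy's law rearranged: K = Q·L / (A·Δh) = 6.650e-06 × 0.328 / (0.003359 × 1.13) = 0.0005746 m/s = 49.65 m/day.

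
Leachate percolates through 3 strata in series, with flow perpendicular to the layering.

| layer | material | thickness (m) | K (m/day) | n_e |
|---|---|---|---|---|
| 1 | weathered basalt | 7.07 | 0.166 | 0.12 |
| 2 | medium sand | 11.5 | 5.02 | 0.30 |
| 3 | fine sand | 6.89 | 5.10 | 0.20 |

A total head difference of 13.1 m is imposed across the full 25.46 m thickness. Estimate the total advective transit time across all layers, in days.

20.0

With flow normal to the layers, continuity requires the same specific discharge q through every layer.
Σ(b_i/K_i) = 7.07/0.166 + 11.5/5.02 + 6.89/5.10 = 46.23 d.
q = Δh / Σ(b_i/K_i) = 13.1 / 46.23 = 0.2834 m/day.
In each layer the seepage velocity is v_i = q/n_i, so the layer transit time is t_i = b_i·n_i / q:
  layer 1 (weathered basalt): t_1 = 7.07 × 0.12 / 0.2834 = 2.994 d
  layer 2 (medium sand): t_2 = 11.5 × 0.30 / 0.2834 = 12.18 d
  layer 3 (fine sand): t_3 = 6.89 × 0.20 / 0.2834 = 4.863 d
Total t = Σ t_i = 20.03 days.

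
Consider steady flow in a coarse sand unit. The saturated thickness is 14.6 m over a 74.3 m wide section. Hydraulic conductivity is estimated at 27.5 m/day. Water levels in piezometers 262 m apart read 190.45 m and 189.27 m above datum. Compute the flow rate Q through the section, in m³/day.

Cross-sectional area A = 74.3 × 14.6 = 1085 m².
Hydraulic gradient i = (190.45 − 189.27) / 262 = 1.18 / 262 = 0.004504.
Darcy's law: Q = K · A · i = 27.50 × 1085 × 0.004504 = 134.4 m³/day.

134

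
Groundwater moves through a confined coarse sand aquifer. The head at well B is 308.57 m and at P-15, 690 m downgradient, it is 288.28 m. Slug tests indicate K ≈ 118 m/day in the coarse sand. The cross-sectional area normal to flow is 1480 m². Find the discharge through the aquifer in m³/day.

5140

Hydraulic gradient i = (308.57 − 288.28) / 690 = 20.29 / 690 = 0.02941.
Darcy's law: Q = K · A · i = 118.0 × 1480 × 0.02941 = 5135 m³/day.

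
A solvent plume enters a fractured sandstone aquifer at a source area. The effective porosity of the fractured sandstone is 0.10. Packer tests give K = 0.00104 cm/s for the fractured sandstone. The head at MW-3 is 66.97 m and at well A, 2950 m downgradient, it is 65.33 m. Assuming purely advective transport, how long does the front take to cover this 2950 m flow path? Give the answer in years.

1620

Convert K: 0.00104 cm/s × 864 = 0.8986 m/day.
Hydraulic gradient i = (66.97 − 65.33) / 2950 = 1.64 / 2950 = 0.0005559.
Darcy flux q = K · i = 0.8986 × 0.0005559 = 0.0004995 m/day.
Seepage velocity v = q / n_e = 0.0004995 / 0.10 = 0.004995 m/day.
Travel time t = L / v = 2950 / 0.004995 = 5.905e+05 days = 1617 years.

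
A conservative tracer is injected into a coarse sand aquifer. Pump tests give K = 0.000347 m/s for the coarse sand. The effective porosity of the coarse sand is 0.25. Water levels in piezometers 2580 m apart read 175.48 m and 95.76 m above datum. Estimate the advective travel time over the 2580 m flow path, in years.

1.91

Convert K: 0.000347 m/s × 86400 = 29.98 m/day.
Hydraulic gradient i = (175.48 − 95.76) / 2580 = 79.72 / 2580 = 0.03090.
Darcy flux q = K · i = 29.98 × 0.03090 = 0.9264 m/day.
Seepage velocity v = q / n_e = 0.9264 / 0.25 = 3.706 m/day.
Travel time t = L / v = 2580 / 3.706 = 696.3 days = 1.906 years.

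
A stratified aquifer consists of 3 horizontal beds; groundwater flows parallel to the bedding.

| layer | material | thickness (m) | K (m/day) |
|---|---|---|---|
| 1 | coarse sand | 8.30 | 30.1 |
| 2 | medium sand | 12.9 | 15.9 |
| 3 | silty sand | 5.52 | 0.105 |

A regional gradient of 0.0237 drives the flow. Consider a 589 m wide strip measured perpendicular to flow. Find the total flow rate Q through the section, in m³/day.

Flow is parallel to layering, so each bed carries its own Darcy discharge and the transmissivities add.
Σ(K_i·b_i) = 30.1×8.30 + 15.9×12.9 + 0.105×5.52 = 455.5 m²/day.
Hydraulic gradient i = 0.0237.
Q = Σ(K_i·b_i) · W · i = 455.5 × 589 × 0.02370 = 6359 m³/day.

6360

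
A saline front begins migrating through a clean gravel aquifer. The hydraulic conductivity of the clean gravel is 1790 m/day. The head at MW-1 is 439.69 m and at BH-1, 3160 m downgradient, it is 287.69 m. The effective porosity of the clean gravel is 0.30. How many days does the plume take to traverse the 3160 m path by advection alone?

Hydraulic gradient i = (439.69 − 287.69) / 3160 = 152 / 3160 = 0.04810.
Darcy flux q = K · i = 1790 × 0.04810 = 86.10 m/day.
Seepage velocity v = q / n_e = 86.10 / 0.30 = 287.0 m/day.
Travel time t = L / v = 3160 / 287.0 = 11.01 days.

11.0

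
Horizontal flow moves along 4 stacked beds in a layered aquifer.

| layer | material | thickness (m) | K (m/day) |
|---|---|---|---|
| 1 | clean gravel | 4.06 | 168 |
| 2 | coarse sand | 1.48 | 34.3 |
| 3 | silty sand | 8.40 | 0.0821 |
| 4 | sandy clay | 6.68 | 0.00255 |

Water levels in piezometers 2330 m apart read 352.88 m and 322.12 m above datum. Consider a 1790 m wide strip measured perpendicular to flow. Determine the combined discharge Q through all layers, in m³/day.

Flow is parallel to layering, so each bed carries its own Darcy discharge and the transmissivities add.
Σ(K_i·b_i) = 168×4.06 + 34.3×1.48 + 0.0821×8.40 + 0.00255×6.68 = 733.6 m²/day.
Hydraulic gradient i = (352.88 − 322.12) / 2330 = 30.76 / 2330 = 0.01320.
Q = Σ(K_i·b_i) · W · i = 733.6 × 1790 × 0.01320 = 17335 m³/day.

17300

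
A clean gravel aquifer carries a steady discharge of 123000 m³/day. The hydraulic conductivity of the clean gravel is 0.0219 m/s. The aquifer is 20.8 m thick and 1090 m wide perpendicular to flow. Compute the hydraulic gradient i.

0.00287

Convert K: 0.0219 m/s × 86400 = 1892 m/day.
Cross-sectional area A = 1090 × 20.8 = 22672 m².
From Q = K·A·i, i = Q / (K·A) = 123000 / (1892 × 22672) = 0.002867.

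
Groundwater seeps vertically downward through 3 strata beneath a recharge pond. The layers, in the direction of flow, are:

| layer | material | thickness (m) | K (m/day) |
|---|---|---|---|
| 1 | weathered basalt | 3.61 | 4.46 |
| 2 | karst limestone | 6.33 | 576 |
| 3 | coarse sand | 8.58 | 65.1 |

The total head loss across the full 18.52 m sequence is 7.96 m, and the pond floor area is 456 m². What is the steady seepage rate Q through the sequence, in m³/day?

Flow is perpendicular to layering, so the layers act in series and the equivalent K is the thickness-weighted harmonic mean.
Total thickness L = 3.61 + 6.33 + 8.58 = 18.52 m.
Σ(b_i/K_i) = 3.61/4.46 + 6.33/576 + 8.58/65.1 = 0.9522 d.
K_eq = L / Σ(b_i/K_i) = 18.52 / 0.9522 = 19.45 m/day.
Q = K_eq · A · (Δh/L) = 19.45 × 456 × (7.96/18.52) = 3812 m³/day.

3810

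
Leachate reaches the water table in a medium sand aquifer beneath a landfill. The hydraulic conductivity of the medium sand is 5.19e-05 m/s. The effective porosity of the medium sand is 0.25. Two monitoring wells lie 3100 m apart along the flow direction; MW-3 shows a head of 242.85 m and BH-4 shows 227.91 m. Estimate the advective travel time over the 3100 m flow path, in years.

98.2

Convert K: 5.19e-05 m/s × 86400 = 4.484 m/day.
Hydraulic gradient i = (242.85 − 227.91) / 3100 = 14.94 / 3100 = 0.004819.
Darcy flux q = K · i = 4.484 × 0.004819 = 0.02161 m/day.
Seepage velocity v = q / n_e = 0.02161 / 0.25 = 0.08644 m/day.
Travel time t = L / v = 3100 / 0.08644 = 35862 days = 98.18 years.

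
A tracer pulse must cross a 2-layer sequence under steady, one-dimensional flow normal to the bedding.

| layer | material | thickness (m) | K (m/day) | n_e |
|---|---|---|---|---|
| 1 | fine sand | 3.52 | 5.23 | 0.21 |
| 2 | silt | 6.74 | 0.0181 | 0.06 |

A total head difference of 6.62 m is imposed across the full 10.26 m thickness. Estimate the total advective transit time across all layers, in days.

64.4

With flow normal to the layers, continuity requires the same specific discharge q through every layer.
Σ(b_i/K_i) = 3.52/5.23 + 6.74/0.0181 = 373.0 d.
q = Δh / Σ(b_i/K_i) = 6.62 / 373.0 = 0.01775 m/day.
In each layer the seepage velocity is v_i = q/n_i, so the layer transit time is t_i = b_i·n_i / q:
  layer 1 (fine sand): t_1 = 3.52 × 0.21 / 0.01775 = 41.66 d
  layer 2 (silt): t_2 = 6.74 × 0.06 / 0.01775 = 22.79 d
Total t = Σ t_i = 64.44 days.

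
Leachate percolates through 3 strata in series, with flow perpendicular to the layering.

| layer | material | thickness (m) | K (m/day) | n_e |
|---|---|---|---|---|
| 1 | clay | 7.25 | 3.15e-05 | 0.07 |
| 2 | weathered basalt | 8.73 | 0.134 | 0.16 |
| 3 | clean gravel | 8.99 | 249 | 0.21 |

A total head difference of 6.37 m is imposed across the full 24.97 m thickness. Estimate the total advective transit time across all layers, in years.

With flow normal to the layers, continuity requires the same specific discharge q through every layer.
Σ(b_i/K_i) = 7.25/3.15e-05 + 8.73/0.134 + 8.99/249 = 2.302e+05 d.
q = Δh / Σ(b_i/K_i) = 6.37 / 2.302e+05 = 2.767e-05 m/day.
In each layer the seepage velocity is v_i = q/n_i, so the layer transit time is t_i = b_i·n_i / q:
  layer 1 (clay): t_1 = 7.25 × 0.07 / 2.767e-05 = 18342 d
  layer 2 (weathered basalt): t_2 = 8.73 × 0.16 / 2.767e-05 = 50483 d
  layer 3 (clean gravel): t_3 = 8.99 × 0.21 / 2.767e-05 = 68232 d
Total t = Σ t_i = 1.371e+05 days = 375.2 years.

375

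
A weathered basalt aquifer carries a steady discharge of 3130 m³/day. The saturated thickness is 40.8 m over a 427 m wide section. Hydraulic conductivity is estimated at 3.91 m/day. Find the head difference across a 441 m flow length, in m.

Cross-sectional area A = 427 × 40.8 = 17422 m².
From Q = K·A·i, i = Q / (K·A) = 3130 / (3.910 × 17422) = 0.04595.
Head loss Δh = i · L = 0.04595 × 441 = 20.26 m.

20.3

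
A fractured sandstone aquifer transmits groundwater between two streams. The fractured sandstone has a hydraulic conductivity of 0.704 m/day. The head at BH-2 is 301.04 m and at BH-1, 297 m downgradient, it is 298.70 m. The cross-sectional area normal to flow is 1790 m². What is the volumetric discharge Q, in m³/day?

Hydraulic gradient i = (301.04 − 298.70) / 297 = 2.34 / 297 = 0.007879.
Darcy's law: Q = K · A · i = 0.7040 × 1790 × 0.007879 = 9.929 m³/day.

9.93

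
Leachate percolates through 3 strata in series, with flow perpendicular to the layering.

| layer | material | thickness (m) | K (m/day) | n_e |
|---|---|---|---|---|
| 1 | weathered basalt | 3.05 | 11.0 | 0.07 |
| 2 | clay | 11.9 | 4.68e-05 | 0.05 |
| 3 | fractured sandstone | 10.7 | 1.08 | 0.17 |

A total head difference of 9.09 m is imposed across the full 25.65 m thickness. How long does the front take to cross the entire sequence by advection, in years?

201

With flow normal to the layers, continuity requires the same specific discharge q through every layer.
Σ(b_i/K_i) = 3.05/11.0 + 11.9/4.68e-05 + 10.7/1.08 = 2.543e+05 d.
q = Δh / Σ(b_i/K_i) = 9.09 / 2.543e+05 = 3.575e-05 m/day.
In each layer the seepage velocity is v_i = q/n_i, so the layer transit time is t_i = b_i·n_i / q:
  layer 1 (weathered basalt): t_1 = 3.05 × 0.07 / 3.575e-05 = 5972 d
  layer 2 (clay): t_2 = 11.9 × 0.05 / 3.575e-05 = 16645 d
  layer 3 (fractured sandstone): t_3 = 10.7 × 0.17 / 3.575e-05 = 50885 d
Total t = Σ t_i = 73502 days = 201.2 years.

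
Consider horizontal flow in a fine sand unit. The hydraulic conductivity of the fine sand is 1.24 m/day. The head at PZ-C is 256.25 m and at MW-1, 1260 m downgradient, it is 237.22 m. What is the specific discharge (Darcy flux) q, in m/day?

Hydraulic gradient i = (256.25 − 237.22) / 1260 = 19.03 / 1260 = 0.01510.
Specific discharge q = K · i = 1.240 × 0.01510 = 0.01873 m/day.

0.0187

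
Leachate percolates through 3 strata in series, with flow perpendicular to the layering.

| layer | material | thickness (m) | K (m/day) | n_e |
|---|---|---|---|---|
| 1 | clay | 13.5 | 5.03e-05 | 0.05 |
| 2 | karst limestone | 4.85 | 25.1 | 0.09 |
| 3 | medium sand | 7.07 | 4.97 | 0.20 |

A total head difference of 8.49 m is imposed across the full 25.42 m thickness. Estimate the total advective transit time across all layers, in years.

219

With flow normal to the layers, continuity requires the same specific discharge q through every layer.
Σ(b_i/K_i) = 13.5/5.03e-05 + 4.85/25.1 + 7.07/4.97 = 2.684e+05 d.
q = Δh / Σ(b_i/K_i) = 8.49 / 2.684e+05 = 3.163e-05 m/day.
In each layer the seepage velocity is v_i = q/n_i, so the layer transit time is t_i = b_i·n_i / q:
  layer 1 (clay): t_1 = 13.5 × 0.05 / 3.163e-05 = 21339 d
  layer 2 (karst limestone): t_2 = 4.85 × 0.09 / 3.163e-05 = 13799 d
  layer 3 (medium sand): t_3 = 7.07 × 0.20 / 3.163e-05 = 44700 d
Total t = Σ t_i = 79838 days = 218.6 years.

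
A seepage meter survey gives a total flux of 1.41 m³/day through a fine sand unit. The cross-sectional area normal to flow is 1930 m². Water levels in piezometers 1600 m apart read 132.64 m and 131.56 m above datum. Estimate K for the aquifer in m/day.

1.08

Hydraulic gradient i = (132.64 − 131.56) / 1600 = 1.08 / 1600 = 0.0006750.
From Q = K·A·i, K = Q / (A·i) = 1.41 / (1930 × 0.0006750) = 1.082 m/day.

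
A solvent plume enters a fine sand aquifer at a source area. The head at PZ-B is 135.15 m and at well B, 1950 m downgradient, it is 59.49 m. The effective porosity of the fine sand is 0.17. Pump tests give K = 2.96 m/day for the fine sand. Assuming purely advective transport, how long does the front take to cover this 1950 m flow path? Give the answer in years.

7.90

Hydraulic gradient i = (135.15 − 59.49) / 1950 = 75.66 / 1950 = 0.03880.
Darcy flux q = K · i = 2.960 × 0.03880 = 0.1148 m/day.
Seepage velocity v = q / n_e = 0.1148 / 0.17 = 0.6756 m/day.
Travel time t = L / v = 1950 / 0.6756 = 2886 days = 7.903 years.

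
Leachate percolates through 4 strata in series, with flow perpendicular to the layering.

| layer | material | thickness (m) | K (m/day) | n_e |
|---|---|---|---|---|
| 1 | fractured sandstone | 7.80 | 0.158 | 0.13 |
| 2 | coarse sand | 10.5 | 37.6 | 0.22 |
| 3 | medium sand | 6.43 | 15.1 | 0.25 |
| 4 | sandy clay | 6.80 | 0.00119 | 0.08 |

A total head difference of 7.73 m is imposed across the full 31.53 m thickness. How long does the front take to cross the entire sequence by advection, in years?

With flow normal to the layers, continuity requires the same specific discharge q through every layer.
Σ(b_i/K_i) = 7.80/0.158 + 10.5/37.6 + 6.43/15.1 + 6.80/0.00119 = 5764 d.
q = Δh / Σ(b_i/K_i) = 7.73 / 5764 = 0.001341 m/day.
In each layer the seepage velocity is v_i = q/n_i, so the layer transit time is t_i = b_i·n_i / q:
  layer 1 (fractured sandstone): t_1 = 7.80 × 0.13 / 0.001341 = 756.2 d
  layer 2 (coarse sand): t_2 = 10.5 × 0.22 / 0.001341 = 1723 d
  layer 3 (medium sand): t_3 = 6.43 × 0.25 / 0.001341 = 1199 d
  layer 4 (sandy clay): t_4 = 6.80 × 0.08 / 0.001341 = 405.7 d
Total t = Σ t_i = 4083 days = 11.18 years.

11.2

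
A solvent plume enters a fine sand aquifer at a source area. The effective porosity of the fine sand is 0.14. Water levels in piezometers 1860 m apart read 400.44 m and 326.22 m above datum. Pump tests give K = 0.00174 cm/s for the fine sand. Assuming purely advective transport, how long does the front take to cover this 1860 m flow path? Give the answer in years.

11.9

Convert K: 0.00174 cm/s × 864 = 1.503 m/day.
Hydraulic gradient i = (400.44 − 326.22) / 1860 = 74.22 / 1860 = 0.03990.
Darcy flux q = K · i = 1.503 × 0.03990 = 0.05999 m/day.
Seepage velocity v = q / n_e = 0.05999 / 0.14 = 0.4285 m/day.
Travel time t = L / v = 1860 / 0.4285 = 4341 days = 11.88 years.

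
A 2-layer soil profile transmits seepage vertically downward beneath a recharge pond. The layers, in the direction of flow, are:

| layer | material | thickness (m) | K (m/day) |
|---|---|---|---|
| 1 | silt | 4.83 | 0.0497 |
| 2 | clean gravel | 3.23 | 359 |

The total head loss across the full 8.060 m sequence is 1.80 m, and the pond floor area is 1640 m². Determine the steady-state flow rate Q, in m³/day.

Flow is perpendicular to layering, so the layers act in series and the equivalent K is the thickness-weighted harmonic mean.
Total thickness L = 4.83 + 3.23 = 8.060 m.
Σ(b_i/K_i) = 4.83/0.0497 + 3.23/359 = 97.19 d.
K_eq = L / Σ(b_i/K_i) = 8.060 / 97.19 = 0.08293 m/day.
Q = K_eq · A · (Δh/L) = 0.08293 × 1640 × (1.80/8.060) = 30.37 m³/day.

30.4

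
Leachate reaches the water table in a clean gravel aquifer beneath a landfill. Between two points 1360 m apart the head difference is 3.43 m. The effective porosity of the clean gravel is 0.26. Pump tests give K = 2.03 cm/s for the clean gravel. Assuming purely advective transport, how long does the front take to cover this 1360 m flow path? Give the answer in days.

79.9

Convert K: 2.03 cm/s × 864 = 1754 m/day.
Hydraulic gradient i = Δh / L = 3.43 / 1360 = 0.002522.
Darcy flux q = K · i = 1754 × 0.002522 = 4.423 m/day.
Seepage velocity v = q / n_e = 4.423 / 0.26 = 17.01 m/day.
Travel time t = L / v = 1360 / 17.01 = 79.94 days.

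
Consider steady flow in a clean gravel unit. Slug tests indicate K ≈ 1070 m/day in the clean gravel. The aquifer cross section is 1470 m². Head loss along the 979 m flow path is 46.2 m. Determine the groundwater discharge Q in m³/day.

Hydraulic gradient i = Δh / L = 46.2 / 979 = 0.04719.
Darcy's law: Q = K · A · i = 1070 × 1470 × 0.04719 = 74227 m³/day.

74200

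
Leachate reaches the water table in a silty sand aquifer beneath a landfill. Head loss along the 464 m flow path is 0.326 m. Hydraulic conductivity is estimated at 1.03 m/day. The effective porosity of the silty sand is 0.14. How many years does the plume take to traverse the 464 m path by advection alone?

Hydraulic gradient i = Δh / L = 0.326 / 464 = 0.0007026.
Darcy flux q = K · i = 1.030 × 0.0007026 = 0.0007237 m/day.
Seepage velocity v = q / n_e = 0.0007237 / 0.14 = 0.005169 m/day.
Travel time t = L / v = 464 / 0.005169 = 89765 days = 245.8 years.

246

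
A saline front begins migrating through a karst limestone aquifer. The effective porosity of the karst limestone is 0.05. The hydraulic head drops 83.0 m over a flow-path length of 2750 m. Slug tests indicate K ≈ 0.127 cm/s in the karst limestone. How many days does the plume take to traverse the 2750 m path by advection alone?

Convert K: 0.127 cm/s × 864 = 109.7 m/day.
Hydraulic gradient i = Δh / L = 83.0 / 2750 = 0.03018.
Darcy flux q = K · i = 109.7 × 0.03018 = 3.312 m/day.
Seepage velocity v = q / n_e = 3.312 / 0.05 = 66.24 m/day.
Travel time t = L / v = 2750 / 66.24 = 41.52 days.

41.5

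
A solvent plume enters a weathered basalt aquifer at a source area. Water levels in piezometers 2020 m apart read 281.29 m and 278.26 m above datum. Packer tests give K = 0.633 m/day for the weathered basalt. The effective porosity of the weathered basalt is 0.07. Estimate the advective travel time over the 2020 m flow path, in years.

408

Hydraulic gradient i = (281.29 − 278.26) / 2020 = 3.03 / 2020 = 0.001500.
Darcy flux q = K · i = 0.6330 × 0.001500 = 0.0009495 m/day.
Seepage velocity v = q / n_e = 0.0009495 / 0.07 = 0.01356 m/day.
Travel time t = L / v = 2020 / 0.01356 = 1.489e+05 days = 407.7 years.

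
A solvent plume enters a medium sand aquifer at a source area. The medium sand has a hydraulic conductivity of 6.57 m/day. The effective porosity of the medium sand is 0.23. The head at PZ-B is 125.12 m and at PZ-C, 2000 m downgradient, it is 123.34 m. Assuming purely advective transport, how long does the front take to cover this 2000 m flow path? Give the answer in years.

Hydraulic gradient i = (125.12 − 123.34) / 2000 = 1.78 / 2000 = 0.0008900.
Darcy flux q = K · i = 6.570 × 0.0008900 = 0.005847 m/day.
Seepage velocity v = q / n_e = 0.005847 / 0.23 = 0.02542 m/day.
Travel time t = L / v = 2000 / 0.02542 = 78669 days = 215.4 years.

215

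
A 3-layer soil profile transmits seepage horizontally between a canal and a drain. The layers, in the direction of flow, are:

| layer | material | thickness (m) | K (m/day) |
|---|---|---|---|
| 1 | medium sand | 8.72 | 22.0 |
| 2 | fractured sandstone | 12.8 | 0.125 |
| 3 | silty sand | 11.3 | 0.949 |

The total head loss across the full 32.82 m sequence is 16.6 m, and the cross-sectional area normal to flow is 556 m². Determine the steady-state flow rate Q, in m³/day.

80.5

Flow is perpendicular to layering, so the layers act in series and the equivalent K is the thickness-weighted harmonic mean.
Total thickness L = 8.72 + 12.8 + 11.3 = 32.82 m.
Σ(b_i/K_i) = 8.72/22.0 + 12.8/0.125 + 11.3/0.949 = 114.7 d.
K_eq = L / Σ(b_i/K_i) = 32.82 / 114.7 = 0.2861 m/day.
Q = K_eq · A · (Δh/L) = 0.2861 × 556 × (16.6/32.82) = 80.46 m³/day.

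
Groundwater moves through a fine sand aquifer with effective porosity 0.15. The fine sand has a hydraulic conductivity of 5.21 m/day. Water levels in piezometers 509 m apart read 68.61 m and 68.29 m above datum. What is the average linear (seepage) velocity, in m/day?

Hydraulic gradient i = (68.61 − 68.29) / 509 = 0.32 / 509 = 0.0006287.
Darcy flux q = K · i = 5.210 × 0.0006287 = 0.003275 m/day.
Seepage velocity v = q / n_e = 0.003275 / 0.15 = 0.02184 m/day.

0.0218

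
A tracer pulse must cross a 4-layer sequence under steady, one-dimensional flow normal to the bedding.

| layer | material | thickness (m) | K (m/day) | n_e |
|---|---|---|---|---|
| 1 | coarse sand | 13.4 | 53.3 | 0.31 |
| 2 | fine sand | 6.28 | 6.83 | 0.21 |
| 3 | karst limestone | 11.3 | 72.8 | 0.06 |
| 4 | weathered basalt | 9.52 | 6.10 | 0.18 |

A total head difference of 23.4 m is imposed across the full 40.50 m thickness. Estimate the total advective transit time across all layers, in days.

With flow normal to the layers, continuity requires the same specific discharge q through every layer.
Σ(b_i/K_i) = 13.4/53.3 + 6.28/6.83 + 11.3/72.8 + 9.52/6.10 = 2.887 d.
q = Δh / Σ(b_i/K_i) = 23.4 / 2.887 = 8.106 m/day.
In each layer the seepage velocity is v_i = q/n_i, so the layer transit time is t_i = b_i·n_i / q:
  layer 1 (coarse sand): t_1 = 13.4 × 0.31 / 8.106 = 0.5125 d
  layer 2 (fine sand): t_2 = 6.28 × 0.21 / 8.106 = 0.1627 d
  layer 3 (karst limestone): t_3 = 11.3 × 0.06 / 8.106 = 0.08364 d
  layer 4 (weathered basalt): t_4 = 9.52 × 0.18 / 8.106 = 0.2114 d
Total t = Σ t_i = 0.9702 days.

0.970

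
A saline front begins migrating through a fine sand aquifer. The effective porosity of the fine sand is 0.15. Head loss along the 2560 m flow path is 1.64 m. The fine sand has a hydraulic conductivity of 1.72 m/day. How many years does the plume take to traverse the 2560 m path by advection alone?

Hydraulic gradient i = Δh / L = 1.64 / 2560 = 0.0006406.
Darcy flux q = K · i = 1.720 × 0.0006406 = 0.001102 m/day.
Seepage velocity v = q / n_e = 0.001102 / 0.15 = 0.007346 m/day.
Travel time t = L / v = 2560 / 0.007346 = 3.485e+05 days = 954.1 years.

954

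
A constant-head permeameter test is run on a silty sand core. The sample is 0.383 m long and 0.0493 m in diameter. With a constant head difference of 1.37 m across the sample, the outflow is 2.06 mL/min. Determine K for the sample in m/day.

Cross-sectional area A = π·(d/2)² = π × (0.0493/2)² = 0.001909 m².
Convert discharge: 2.06 mL/min = 3.433e-08 m³/s.
Darcy's law rearranged: K = Q·L / (A·Δh) = 3.433e-08 × 0.383 / (0.001909 × 1.37) = 5.028e-06 m/s = 0.4344 m/day.

0.434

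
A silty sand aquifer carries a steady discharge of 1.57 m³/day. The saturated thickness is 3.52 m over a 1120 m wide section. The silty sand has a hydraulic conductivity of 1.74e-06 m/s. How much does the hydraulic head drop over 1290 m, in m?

3.42

Convert K: 1.74e-06 m/s × 86400 = 0.1503 m/day.
Cross-sectional area A = 1120 × 3.52 = 3942 m².
From Q = K·A·i, i = Q / (K·A) = 1.57 / (0.1503 × 3942) = 0.002649.
Head loss Δh = i · L = 0.002649 × 1290 = 3.417 m.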